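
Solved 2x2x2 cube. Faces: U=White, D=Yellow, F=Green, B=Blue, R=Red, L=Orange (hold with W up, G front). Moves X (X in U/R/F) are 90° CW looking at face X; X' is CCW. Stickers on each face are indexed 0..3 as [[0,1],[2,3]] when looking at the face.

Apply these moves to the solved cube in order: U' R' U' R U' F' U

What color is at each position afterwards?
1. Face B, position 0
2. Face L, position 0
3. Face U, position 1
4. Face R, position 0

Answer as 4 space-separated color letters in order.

After move 1 (U'): U=WWWW F=OOGG R=GGRR B=RRBB L=BBOO
After move 2 (R'): R=GRGR U=WBWR F=OWGW D=YOYG B=YRYB
After move 3 (U'): U=BRWW F=BBGW R=OWGR B=GRYB L=YROO
After move 4 (R): R=GORW U=BBWW F=BOGG D=YYYG B=WRRB
After move 5 (U'): U=BWBW F=YRGG R=BORW B=GORB L=WROO
After move 6 (F'): F=RGYG U=BWBR R=YOYW D=ROYG L=WWOB
After move 7 (U): U=BBRW F=YOYG R=GOYW B=WWRB L=RGOB
Query 1: B[0] = W
Query 2: L[0] = R
Query 3: U[1] = B
Query 4: R[0] = G

Answer: W R B G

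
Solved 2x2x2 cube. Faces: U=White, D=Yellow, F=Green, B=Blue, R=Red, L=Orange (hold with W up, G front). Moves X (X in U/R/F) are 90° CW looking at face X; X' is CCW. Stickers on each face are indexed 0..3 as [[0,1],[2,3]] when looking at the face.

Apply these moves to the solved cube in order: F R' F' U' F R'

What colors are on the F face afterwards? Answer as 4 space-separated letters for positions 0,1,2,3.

After move 1 (F): F=GGGG U=WWOO R=WRWR D=RRYY L=OYOY
After move 2 (R'): R=RRWW U=WBOB F=GWGO D=RGYG B=YBRB
After move 3 (F'): F=WOGG U=WBRW R=GRRW D=YYYG L=OBOO
After move 4 (U'): U=BWWR F=OBGG R=WORW B=GRRB L=YBOO
After move 5 (F): F=GOGB U=BWOB R=WORW D=RWYG L=YYOY
After move 6 (R'): R=OWWR U=BROG F=GWGB D=ROYB B=GRWB
Query: F face = GWGB

Answer: G W G B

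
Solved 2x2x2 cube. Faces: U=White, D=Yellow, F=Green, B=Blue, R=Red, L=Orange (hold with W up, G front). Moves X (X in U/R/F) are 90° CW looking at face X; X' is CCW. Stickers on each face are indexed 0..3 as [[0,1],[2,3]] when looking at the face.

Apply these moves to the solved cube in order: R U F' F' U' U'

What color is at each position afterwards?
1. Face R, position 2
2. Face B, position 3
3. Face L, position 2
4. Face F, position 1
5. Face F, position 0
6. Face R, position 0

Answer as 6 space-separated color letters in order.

After move 1 (R): R=RRRR U=WGWG F=GYGY D=YBYB B=WBWB
After move 2 (U): U=WWGG F=RRGY R=WBRR B=OOWB L=GYOO
After move 3 (F'): F=RYRG U=WWWR R=BBYR D=YOYB L=GGOG
After move 4 (F'): F=YGRR U=WWBY R=OBYR D=GGYB L=GROW
After move 5 (U'): U=WYWB F=GRRR R=YGYR B=OBWB L=OOOW
After move 6 (U'): U=YBWW F=OORR R=GRYR B=YGWB L=OBOW
Query 1: R[2] = Y
Query 2: B[3] = B
Query 3: L[2] = O
Query 4: F[1] = O
Query 5: F[0] = O
Query 6: R[0] = G

Answer: Y B O O O G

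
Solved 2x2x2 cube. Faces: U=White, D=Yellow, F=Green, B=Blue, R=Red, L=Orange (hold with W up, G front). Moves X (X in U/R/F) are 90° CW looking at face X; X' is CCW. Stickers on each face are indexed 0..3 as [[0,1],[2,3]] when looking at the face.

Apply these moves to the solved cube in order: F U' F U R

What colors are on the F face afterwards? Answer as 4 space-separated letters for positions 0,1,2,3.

Answer: W G G Y

Derivation:
After move 1 (F): F=GGGG U=WWOO R=WRWR D=RRYY L=OYOY
After move 2 (U'): U=WOWO F=OYGG R=GGWR B=WRBB L=BBOY
After move 3 (F): F=GOGY U=WOYB R=WGOR D=WGYY L=BROR
After move 4 (U): U=YWBO F=WGGY R=WROR B=BRBB L=GOOR
After move 5 (R): R=OWRR U=YGBY F=WGGY D=WBYB B=ORWB
Query: F face = WGGY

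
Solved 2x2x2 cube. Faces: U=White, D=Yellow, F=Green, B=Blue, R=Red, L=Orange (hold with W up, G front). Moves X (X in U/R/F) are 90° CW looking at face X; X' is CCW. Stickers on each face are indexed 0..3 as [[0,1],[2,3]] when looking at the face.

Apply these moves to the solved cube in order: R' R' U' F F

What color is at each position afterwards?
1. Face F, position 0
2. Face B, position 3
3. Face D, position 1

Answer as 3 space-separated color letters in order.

Answer: B B W

Derivation:
After move 1 (R'): R=RRRR U=WBWB F=GWGW D=YGYG B=YBYB
After move 2 (R'): R=RRRR U=WYWY F=GBGB D=YWYW B=GBGB
After move 3 (U'): U=YYWW F=OOGB R=GBRR B=RRGB L=GBOO
After move 4 (F): F=GOBO U=YYOB R=WBWR D=RGYW L=GYOW
After move 5 (F): F=BGOO U=YYWY R=OBBR D=WWYW L=GROG
Query 1: F[0] = B
Query 2: B[3] = B
Query 3: D[1] = W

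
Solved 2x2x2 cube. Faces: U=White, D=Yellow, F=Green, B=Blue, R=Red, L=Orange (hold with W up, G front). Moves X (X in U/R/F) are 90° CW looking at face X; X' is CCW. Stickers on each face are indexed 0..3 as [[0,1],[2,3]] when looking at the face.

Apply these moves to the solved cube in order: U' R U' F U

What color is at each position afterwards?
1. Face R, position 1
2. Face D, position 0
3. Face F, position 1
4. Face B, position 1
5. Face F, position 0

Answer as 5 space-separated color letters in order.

After move 1 (U'): U=WWWW F=OOGG R=GGRR B=RRBB L=BBOO
After move 2 (R): R=RGRG U=WOWG F=OYGY D=YBYR B=WRWB
After move 3 (U'): U=OGWW F=BBGY R=OYRG B=RGWB L=WROO
After move 4 (F): F=GBYB U=OGOR R=WYWG D=ROYR L=WYOB
After move 5 (U): U=OORG F=WYYB R=RGWG B=WYWB L=GBOB
Query 1: R[1] = G
Query 2: D[0] = R
Query 3: F[1] = Y
Query 4: B[1] = Y
Query 5: F[0] = W

Answer: G R Y Y W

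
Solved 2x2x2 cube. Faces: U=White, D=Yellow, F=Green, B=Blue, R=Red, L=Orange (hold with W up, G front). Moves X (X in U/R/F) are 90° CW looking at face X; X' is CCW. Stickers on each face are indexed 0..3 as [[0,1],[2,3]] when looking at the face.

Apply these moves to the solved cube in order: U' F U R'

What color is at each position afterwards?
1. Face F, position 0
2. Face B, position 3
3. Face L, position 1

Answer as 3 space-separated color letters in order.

Answer: W B O

Derivation:
After move 1 (U'): U=WWWW F=OOGG R=GGRR B=RRBB L=BBOO
After move 2 (F): F=GOGO U=WWOB R=WGWR D=RGYY L=BYOY
After move 3 (U): U=OWBW F=WGGO R=RRWR B=BYBB L=GOOY
After move 4 (R'): R=RRRW U=OBBB F=WWGW D=RGYO B=YYGB
Query 1: F[0] = W
Query 2: B[3] = B
Query 3: L[1] = O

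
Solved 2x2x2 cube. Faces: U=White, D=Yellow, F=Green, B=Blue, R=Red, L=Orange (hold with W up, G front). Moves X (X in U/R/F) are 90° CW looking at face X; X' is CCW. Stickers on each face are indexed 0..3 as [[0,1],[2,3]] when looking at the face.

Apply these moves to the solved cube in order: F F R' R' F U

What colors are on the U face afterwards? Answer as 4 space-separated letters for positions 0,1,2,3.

After move 1 (F): F=GGGG U=WWOO R=WRWR D=RRYY L=OYOY
After move 2 (F): F=GGGG U=WWYY R=OROR D=WWYY L=OROR
After move 3 (R'): R=RROO U=WBYB F=GWGY D=WGYG B=YBWB
After move 4 (R'): R=RORO U=WWYY F=GBGB D=WWYY B=GBGB
After move 5 (F): F=GGBB U=WWRR R=YOYO D=RRYY L=OWOW
After move 6 (U): U=RWRW F=YOBB R=GBYO B=OWGB L=GGOW
Query: U face = RWRW

Answer: R W R W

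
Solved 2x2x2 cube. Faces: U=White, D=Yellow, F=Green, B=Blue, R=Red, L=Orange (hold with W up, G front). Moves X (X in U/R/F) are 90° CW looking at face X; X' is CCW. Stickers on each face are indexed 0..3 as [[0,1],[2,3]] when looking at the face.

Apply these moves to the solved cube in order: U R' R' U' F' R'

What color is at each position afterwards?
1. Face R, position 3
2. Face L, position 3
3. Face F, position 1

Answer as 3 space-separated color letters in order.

Answer: Y W Y

Derivation:
After move 1 (U): U=WWWW F=RRGG R=BBRR B=OOBB L=GGOO
After move 2 (R'): R=BRBR U=WBWO F=RWGW D=YRYG B=YOYB
After move 3 (R'): R=RRBB U=WYWY F=RBGO D=YWYW B=GORB
After move 4 (U'): U=YYWW F=GGGO R=RBBB B=RRRB L=GOOO
After move 5 (F'): F=GOGG U=YYRB R=WBYB D=OOYW L=GWOW
After move 6 (R'): R=BBWY U=YRRR F=GYGB D=OOYG B=WROB
Query 1: R[3] = Y
Query 2: L[3] = W
Query 3: F[1] = Y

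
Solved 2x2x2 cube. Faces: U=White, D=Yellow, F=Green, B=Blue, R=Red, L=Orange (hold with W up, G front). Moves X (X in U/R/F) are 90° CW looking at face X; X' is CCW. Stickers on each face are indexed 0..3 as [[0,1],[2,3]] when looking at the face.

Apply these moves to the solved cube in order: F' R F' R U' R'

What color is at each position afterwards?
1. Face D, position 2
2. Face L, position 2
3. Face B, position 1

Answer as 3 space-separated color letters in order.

Answer: Y O B

Derivation:
After move 1 (F'): F=GGGG U=WWRR R=YRYR D=OOYY L=OWOW
After move 2 (R): R=YYRR U=WGRG F=GOGY D=OBYB B=RBWB
After move 3 (F'): F=OYGG U=WGYR R=BYOR D=WWYB L=OGOR
After move 4 (R): R=OBRY U=WYYG F=OWGB D=WWYR B=RBGB
After move 5 (U'): U=YGWY F=OGGB R=OWRY B=OBGB L=RBOR
After move 6 (R'): R=WYOR U=YGWO F=OGGY D=WGYB B=RBWB
Query 1: D[2] = Y
Query 2: L[2] = O
Query 3: B[1] = B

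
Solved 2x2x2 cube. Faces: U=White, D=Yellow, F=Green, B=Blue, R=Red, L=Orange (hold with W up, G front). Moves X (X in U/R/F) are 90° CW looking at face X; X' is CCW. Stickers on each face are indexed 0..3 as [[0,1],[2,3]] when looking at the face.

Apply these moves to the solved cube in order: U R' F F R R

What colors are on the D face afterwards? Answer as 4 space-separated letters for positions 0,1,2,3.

Answer: O B Y Y

Derivation:
After move 1 (U): U=WWWW F=RRGG R=BBRR B=OOBB L=GGOO
After move 2 (R'): R=BRBR U=WBWO F=RWGW D=YRYG B=YOYB
After move 3 (F): F=GRWW U=WBOG R=WROR D=BBYG L=GYOR
After move 4 (F): F=WGWR U=WBRY R=ORGR D=OWYG L=GBOB
After move 5 (R): R=GORR U=WGRR F=WWWG D=OYYY B=YOBB
After move 6 (R): R=RGRO U=WWRG F=WYWY D=OBYY B=ROGB
Query: D face = OBYY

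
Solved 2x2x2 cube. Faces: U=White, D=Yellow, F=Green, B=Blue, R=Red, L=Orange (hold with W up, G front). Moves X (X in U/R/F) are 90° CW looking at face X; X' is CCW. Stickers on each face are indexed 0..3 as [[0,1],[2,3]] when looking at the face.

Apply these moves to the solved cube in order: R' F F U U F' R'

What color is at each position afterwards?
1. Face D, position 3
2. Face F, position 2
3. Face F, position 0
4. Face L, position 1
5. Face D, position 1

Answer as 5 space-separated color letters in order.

Answer: W Y B W G

Derivation:
After move 1 (R'): R=RRRR U=WBWB F=GWGW D=YGYG B=YBYB
After move 2 (F): F=GGWW U=WBOO R=WRBR D=RRYG L=OYOG
After move 3 (F): F=WGWG U=WBGY R=OROR D=BWYG L=OROR
After move 4 (U): U=GWYB F=ORWG R=YBOR B=ORYB L=WGOR
After move 5 (U): U=YGBW F=YBWG R=OROR B=WGYB L=OROR
After move 6 (F'): F=BGYW U=YGOO R=WRBR D=RRYG L=OWOB
After move 7 (R'): R=RRWB U=YYOW F=BGYO D=RGYW B=GGRB
Query 1: D[3] = W
Query 2: F[2] = Y
Query 3: F[0] = B
Query 4: L[1] = W
Query 5: D[1] = G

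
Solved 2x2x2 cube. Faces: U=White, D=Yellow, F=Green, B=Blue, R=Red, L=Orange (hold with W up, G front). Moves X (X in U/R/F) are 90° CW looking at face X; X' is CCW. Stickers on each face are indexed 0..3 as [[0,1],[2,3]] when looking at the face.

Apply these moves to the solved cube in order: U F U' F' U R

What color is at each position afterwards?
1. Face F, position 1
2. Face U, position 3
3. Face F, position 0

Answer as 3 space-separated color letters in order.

Answer: Y G B

Derivation:
After move 1 (U): U=WWWW F=RRGG R=BBRR B=OOBB L=GGOO
After move 2 (F): F=GRGR U=WWOG R=WBWR D=RBYY L=GYOY
After move 3 (U'): U=WGWO F=GYGR R=GRWR B=WBBB L=OOOY
After move 4 (F'): F=YRGG U=WGGW R=BRRR D=OYYY L=OOOW
After move 5 (U): U=GWWG F=BRGG R=WBRR B=OOBB L=YROW
After move 6 (R): R=RWRB U=GRWG F=BYGY D=OBYO B=GOWB
Query 1: F[1] = Y
Query 2: U[3] = G
Query 3: F[0] = B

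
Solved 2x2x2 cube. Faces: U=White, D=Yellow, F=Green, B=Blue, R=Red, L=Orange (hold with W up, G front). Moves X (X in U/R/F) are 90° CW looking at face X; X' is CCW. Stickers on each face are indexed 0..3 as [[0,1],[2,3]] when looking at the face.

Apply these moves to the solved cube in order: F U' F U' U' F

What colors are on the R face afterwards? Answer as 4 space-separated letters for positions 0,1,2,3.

Answer: O R W R

Derivation:
After move 1 (F): F=GGGG U=WWOO R=WRWR D=RRYY L=OYOY
After move 2 (U'): U=WOWO F=OYGG R=GGWR B=WRBB L=BBOY
After move 3 (F): F=GOGY U=WOYB R=WGOR D=WGYY L=BROR
After move 4 (U'): U=OBWY F=BRGY R=GOOR B=WGBB L=WROR
After move 5 (U'): U=BYOW F=WRGY R=BROR B=GOBB L=WGOR
After move 6 (F): F=GWYR U=BYRG R=ORWR D=OBYY L=WWOG
Query: R face = ORWR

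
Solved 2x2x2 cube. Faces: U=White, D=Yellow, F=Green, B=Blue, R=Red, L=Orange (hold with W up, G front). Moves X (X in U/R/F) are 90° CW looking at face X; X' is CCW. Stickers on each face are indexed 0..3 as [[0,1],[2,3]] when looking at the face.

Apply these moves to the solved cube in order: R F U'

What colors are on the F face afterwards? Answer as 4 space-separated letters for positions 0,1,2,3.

After move 1 (R): R=RRRR U=WGWG F=GYGY D=YBYB B=WBWB
After move 2 (F): F=GGYY U=WGOO R=WRGR D=RRYB L=OYOB
After move 3 (U'): U=GOWO F=OYYY R=GGGR B=WRWB L=WBOB
Query: F face = OYYY

Answer: O Y Y Y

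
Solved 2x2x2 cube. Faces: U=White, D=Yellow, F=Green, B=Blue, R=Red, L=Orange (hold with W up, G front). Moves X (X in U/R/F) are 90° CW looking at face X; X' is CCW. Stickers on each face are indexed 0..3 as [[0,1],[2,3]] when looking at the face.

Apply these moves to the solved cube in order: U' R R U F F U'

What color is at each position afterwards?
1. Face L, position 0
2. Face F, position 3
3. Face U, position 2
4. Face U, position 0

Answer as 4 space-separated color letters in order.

After move 1 (U'): U=WWWW F=OOGG R=GGRR B=RRBB L=BBOO
After move 2 (R): R=RGRG U=WOWG F=OYGY D=YBYR B=WRWB
After move 3 (R): R=RRGG U=WYWY F=OBGR D=YWYW B=GROB
After move 4 (U): U=WWYY F=RRGR R=GRGG B=BBOB L=OBOO
After move 5 (F): F=GRRR U=WWOB R=YRYG D=GGYW L=OYOW
After move 6 (F): F=RGRR U=WWWY R=ORBG D=YYYW L=OGOG
After move 7 (U'): U=WYWW F=OGRR R=RGBG B=OROB L=BBOG
Query 1: L[0] = B
Query 2: F[3] = R
Query 3: U[2] = W
Query 4: U[0] = W

Answer: B R W W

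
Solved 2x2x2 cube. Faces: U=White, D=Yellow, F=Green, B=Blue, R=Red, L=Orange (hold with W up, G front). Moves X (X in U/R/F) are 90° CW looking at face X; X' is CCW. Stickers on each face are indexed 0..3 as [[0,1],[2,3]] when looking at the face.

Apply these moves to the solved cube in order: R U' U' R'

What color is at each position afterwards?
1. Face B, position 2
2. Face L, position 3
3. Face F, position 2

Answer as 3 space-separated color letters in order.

Answer: B O G

Derivation:
After move 1 (R): R=RRRR U=WGWG F=GYGY D=YBYB B=WBWB
After move 2 (U'): U=GGWW F=OOGY R=GYRR B=RRWB L=WBOO
After move 3 (U'): U=GWGW F=WBGY R=OORR B=GYWB L=RROO
After move 4 (R'): R=OROR U=GWGG F=WWGW D=YBYY B=BYBB
Query 1: B[2] = B
Query 2: L[3] = O
Query 3: F[2] = G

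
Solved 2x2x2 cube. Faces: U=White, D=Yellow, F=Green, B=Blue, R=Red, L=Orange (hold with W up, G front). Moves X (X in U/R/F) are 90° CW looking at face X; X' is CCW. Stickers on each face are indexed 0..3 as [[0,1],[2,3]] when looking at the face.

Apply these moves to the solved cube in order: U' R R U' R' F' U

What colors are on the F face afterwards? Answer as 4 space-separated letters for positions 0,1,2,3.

Answer: B G B G

Derivation:
After move 1 (U'): U=WWWW F=OOGG R=GGRR B=RRBB L=BBOO
After move 2 (R): R=RGRG U=WOWG F=OYGY D=YBYR B=WRWB
After move 3 (R): R=RRGG U=WYWY F=OBGR D=YWYW B=GROB
After move 4 (U'): U=YYWW F=BBGR R=OBGG B=RROB L=GROO
After move 5 (R'): R=BGOG U=YOWR F=BYGW D=YBYR B=WRWB
After move 6 (F'): F=YWBG U=YOBO R=BGYG D=ROYR L=GROW
After move 7 (U): U=BYOO F=BGBG R=WRYG B=GRWB L=YWOW
Query: F face = BGBG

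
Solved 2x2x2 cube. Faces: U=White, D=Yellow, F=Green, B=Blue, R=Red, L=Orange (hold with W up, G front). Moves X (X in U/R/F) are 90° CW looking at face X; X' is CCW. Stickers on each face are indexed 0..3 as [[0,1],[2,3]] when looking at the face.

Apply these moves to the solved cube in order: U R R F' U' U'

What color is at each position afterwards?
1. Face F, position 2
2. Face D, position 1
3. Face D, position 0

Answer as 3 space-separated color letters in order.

Answer: R O G

Derivation:
After move 1 (U): U=WWWW F=RRGG R=BBRR B=OOBB L=GGOO
After move 2 (R): R=RBRB U=WRWG F=RYGY D=YBYO B=WOWB
After move 3 (R): R=RRBB U=WYWY F=RBGO D=YWYW B=GORB
After move 4 (F'): F=BORG U=WYRB R=WRYB D=GOYW L=GYOW
After move 5 (U'): U=YBWR F=GYRG R=BOYB B=WRRB L=GOOW
After move 6 (U'): U=BRYW F=GORG R=GYYB B=BORB L=WROW
Query 1: F[2] = R
Query 2: D[1] = O
Query 3: D[0] = G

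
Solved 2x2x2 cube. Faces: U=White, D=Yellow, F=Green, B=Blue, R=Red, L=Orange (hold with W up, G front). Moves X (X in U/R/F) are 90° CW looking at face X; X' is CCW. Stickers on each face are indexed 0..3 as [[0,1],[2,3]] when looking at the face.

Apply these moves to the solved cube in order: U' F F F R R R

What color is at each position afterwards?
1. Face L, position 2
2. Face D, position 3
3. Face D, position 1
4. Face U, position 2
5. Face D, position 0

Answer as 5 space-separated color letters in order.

After move 1 (U'): U=WWWW F=OOGG R=GGRR B=RRBB L=BBOO
After move 2 (F): F=GOGO U=WWOB R=WGWR D=RGYY L=BYOY
After move 3 (F): F=GGOO U=WWYY R=OGBR D=WWYY L=BROG
After move 4 (F): F=OGOG U=WWGR R=YGYR D=BOYY L=BWOW
After move 5 (R): R=YYRG U=WGGG F=OOOY D=BBYR B=RRWB
After move 6 (R): R=RYGY U=WOGY F=OBOR D=BWYR B=GRGB
After move 7 (R): R=GRYY U=WBGR F=OWOR D=BGYG B=YROB
Query 1: L[2] = O
Query 2: D[3] = G
Query 3: D[1] = G
Query 4: U[2] = G
Query 5: D[0] = B

Answer: O G G G B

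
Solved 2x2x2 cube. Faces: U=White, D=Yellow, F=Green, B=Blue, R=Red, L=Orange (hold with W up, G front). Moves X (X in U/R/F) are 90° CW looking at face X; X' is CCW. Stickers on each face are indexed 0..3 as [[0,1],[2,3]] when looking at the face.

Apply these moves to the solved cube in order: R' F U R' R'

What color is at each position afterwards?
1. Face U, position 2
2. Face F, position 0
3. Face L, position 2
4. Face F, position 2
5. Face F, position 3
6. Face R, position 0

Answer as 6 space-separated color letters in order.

Answer: O W O W O R

Derivation:
After move 1 (R'): R=RRRR U=WBWB F=GWGW D=YGYG B=YBYB
After move 2 (F): F=GGWW U=WBOO R=WRBR D=RRYG L=OYOG
After move 3 (U): U=OWOB F=WRWW R=YBBR B=OYYB L=GGOG
After move 4 (R'): R=BRYB U=OYOO F=WWWB D=RRYW B=GYRB
After move 5 (R'): R=RBBY U=OROG F=WYWO D=RWYB B=WYRB
Query 1: U[2] = O
Query 2: F[0] = W
Query 3: L[2] = O
Query 4: F[2] = W
Query 5: F[3] = O
Query 6: R[0] = R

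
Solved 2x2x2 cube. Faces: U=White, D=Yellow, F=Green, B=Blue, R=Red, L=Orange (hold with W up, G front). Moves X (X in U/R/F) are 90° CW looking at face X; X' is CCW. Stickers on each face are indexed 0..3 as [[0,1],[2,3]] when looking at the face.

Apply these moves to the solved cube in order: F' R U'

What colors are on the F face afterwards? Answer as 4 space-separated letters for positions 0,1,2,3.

Answer: O W G Y

Derivation:
After move 1 (F'): F=GGGG U=WWRR R=YRYR D=OOYY L=OWOW
After move 2 (R): R=YYRR U=WGRG F=GOGY D=OBYB B=RBWB
After move 3 (U'): U=GGWR F=OWGY R=GORR B=YYWB L=RBOW
Query: F face = OWGY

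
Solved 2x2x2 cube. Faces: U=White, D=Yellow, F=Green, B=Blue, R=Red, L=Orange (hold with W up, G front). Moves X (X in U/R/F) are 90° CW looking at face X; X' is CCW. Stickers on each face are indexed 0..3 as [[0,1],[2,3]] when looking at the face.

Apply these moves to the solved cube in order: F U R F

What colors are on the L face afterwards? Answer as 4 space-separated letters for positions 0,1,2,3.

Answer: G R O B

Derivation:
After move 1 (F): F=GGGG U=WWOO R=WRWR D=RRYY L=OYOY
After move 2 (U): U=OWOW F=WRGG R=BBWR B=OYBB L=GGOY
After move 3 (R): R=WBRB U=OROG F=WRGY D=RBYO B=WYWB
After move 4 (F): F=GWYR U=ORYG R=OBGB D=RWYO L=GROB
Query: L face = GROB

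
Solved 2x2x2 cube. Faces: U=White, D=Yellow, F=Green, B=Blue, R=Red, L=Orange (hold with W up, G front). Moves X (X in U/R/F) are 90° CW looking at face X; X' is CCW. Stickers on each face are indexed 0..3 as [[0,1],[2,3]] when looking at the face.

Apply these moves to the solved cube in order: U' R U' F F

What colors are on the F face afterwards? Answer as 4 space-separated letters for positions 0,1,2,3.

Answer: Y G B B

Derivation:
After move 1 (U'): U=WWWW F=OOGG R=GGRR B=RRBB L=BBOO
After move 2 (R): R=RGRG U=WOWG F=OYGY D=YBYR B=WRWB
After move 3 (U'): U=OGWW F=BBGY R=OYRG B=RGWB L=WROO
After move 4 (F): F=GBYB U=OGOR R=WYWG D=ROYR L=WYOB
After move 5 (F): F=YGBB U=OGBY R=OYRG D=WWYR L=WROO
Query: F face = YGBB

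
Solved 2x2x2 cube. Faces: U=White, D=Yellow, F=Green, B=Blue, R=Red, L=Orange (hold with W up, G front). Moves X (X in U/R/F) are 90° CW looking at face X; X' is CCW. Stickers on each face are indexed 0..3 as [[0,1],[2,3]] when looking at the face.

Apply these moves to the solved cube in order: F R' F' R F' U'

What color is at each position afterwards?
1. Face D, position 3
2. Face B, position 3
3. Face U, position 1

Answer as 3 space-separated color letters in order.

After move 1 (F): F=GGGG U=WWOO R=WRWR D=RRYY L=OYOY
After move 2 (R'): R=RRWW U=WBOB F=GWGO D=RGYG B=YBRB
After move 3 (F'): F=WOGG U=WBRW R=GRRW D=YYYG L=OBOO
After move 4 (R): R=RGWR U=WORG F=WYGG D=YRYY B=WBBB
After move 5 (F'): F=YGWG U=WORW R=RGYR D=BOYY L=OGOR
After move 6 (U'): U=OWWR F=OGWG R=YGYR B=RGBB L=WBOR
Query 1: D[3] = Y
Query 2: B[3] = B
Query 3: U[1] = W

Answer: Y B W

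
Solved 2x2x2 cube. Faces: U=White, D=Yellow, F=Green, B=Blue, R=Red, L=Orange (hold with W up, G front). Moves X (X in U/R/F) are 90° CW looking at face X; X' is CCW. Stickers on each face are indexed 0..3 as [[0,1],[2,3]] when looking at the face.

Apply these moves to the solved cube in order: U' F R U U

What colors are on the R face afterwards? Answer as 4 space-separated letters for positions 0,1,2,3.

Answer: B Y R G

Derivation:
After move 1 (U'): U=WWWW F=OOGG R=GGRR B=RRBB L=BBOO
After move 2 (F): F=GOGO U=WWOB R=WGWR D=RGYY L=BYOY
After move 3 (R): R=WWRG U=WOOO F=GGGY D=RBYR B=BRWB
After move 4 (U): U=OWOO F=WWGY R=BRRG B=BYWB L=GGOY
After move 5 (U): U=OOOW F=BRGY R=BYRG B=GGWB L=WWOY
Query: R face = BYRG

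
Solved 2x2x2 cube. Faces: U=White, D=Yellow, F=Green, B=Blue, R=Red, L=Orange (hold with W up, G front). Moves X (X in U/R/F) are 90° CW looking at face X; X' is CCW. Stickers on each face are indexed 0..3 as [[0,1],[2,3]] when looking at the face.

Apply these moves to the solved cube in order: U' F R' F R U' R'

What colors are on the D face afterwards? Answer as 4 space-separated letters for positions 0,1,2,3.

After move 1 (U'): U=WWWW F=OOGG R=GGRR B=RRBB L=BBOO
After move 2 (F): F=GOGO U=WWOB R=WGWR D=RGYY L=BYOY
After move 3 (R'): R=GRWW U=WBOR F=GWGB D=ROYO B=YRGB
After move 4 (F): F=GGBW U=WBYY R=ORRW D=WGYO L=BROO
After move 5 (R): R=ROWR U=WGYW F=GGBO D=WGYY B=YRBB
After move 6 (U'): U=GWWY F=BRBO R=GGWR B=ROBB L=YROO
After move 7 (R'): R=GRGW U=GBWR F=BWBY D=WRYO B=YOGB
Query: D face = WRYO

Answer: W R Y O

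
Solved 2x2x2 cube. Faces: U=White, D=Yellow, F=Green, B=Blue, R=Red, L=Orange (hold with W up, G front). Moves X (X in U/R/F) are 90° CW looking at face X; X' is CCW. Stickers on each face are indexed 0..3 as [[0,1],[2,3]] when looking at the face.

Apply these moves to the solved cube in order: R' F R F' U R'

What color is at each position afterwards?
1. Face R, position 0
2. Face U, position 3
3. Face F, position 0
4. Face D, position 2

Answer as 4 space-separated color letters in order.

Answer: B O Y Y

Derivation:
After move 1 (R'): R=RRRR U=WBWB F=GWGW D=YGYG B=YBYB
After move 2 (F): F=GGWW U=WBOO R=WRBR D=RRYG L=OYOG
After move 3 (R): R=BWRR U=WGOW F=GRWG D=RYYY B=OBBB
After move 4 (F'): F=RGGW U=WGBR R=YWRR D=YGYY L=OWOO
After move 5 (U): U=BWRG F=YWGW R=OBRR B=OWBB L=RGOO
After move 6 (R'): R=BROR U=BBRO F=YWGG D=YWYW B=YWGB
Query 1: R[0] = B
Query 2: U[3] = O
Query 3: F[0] = Y
Query 4: D[2] = Y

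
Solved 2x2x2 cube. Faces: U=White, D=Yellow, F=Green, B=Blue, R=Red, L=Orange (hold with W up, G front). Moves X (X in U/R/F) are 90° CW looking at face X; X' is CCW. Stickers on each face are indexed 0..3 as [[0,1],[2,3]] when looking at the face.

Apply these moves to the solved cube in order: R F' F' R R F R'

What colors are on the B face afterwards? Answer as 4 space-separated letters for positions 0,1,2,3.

Answer: Y B R B

Derivation:
After move 1 (R): R=RRRR U=WGWG F=GYGY D=YBYB B=WBWB
After move 2 (F'): F=YYGG U=WGRR R=BRYR D=OOYB L=OGOW
After move 3 (F'): F=YGYG U=WGBY R=OROR D=GWYB L=OROR
After move 4 (R): R=OORR U=WGBG F=YWYB D=GWYW B=YBGB
After move 5 (R): R=RORO U=WWBB F=YWYW D=GGYY B=GBGB
After move 6 (F): F=YYWW U=WWRR R=BOBO D=RRYY L=OGOG
After move 7 (R'): R=OOBB U=WGRG F=YWWR D=RYYW B=YBRB
Query: B face = YBRB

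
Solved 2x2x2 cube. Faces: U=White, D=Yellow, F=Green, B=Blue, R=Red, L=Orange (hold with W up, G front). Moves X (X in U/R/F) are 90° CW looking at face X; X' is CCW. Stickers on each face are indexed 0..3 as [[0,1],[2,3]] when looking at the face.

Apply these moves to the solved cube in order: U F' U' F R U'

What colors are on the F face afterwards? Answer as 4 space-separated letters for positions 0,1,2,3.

After move 1 (U): U=WWWW F=RRGG R=BBRR B=OOBB L=GGOO
After move 2 (F'): F=RGRG U=WWBR R=YBYR D=GOYY L=GWOW
After move 3 (U'): U=WRWB F=GWRG R=RGYR B=YBBB L=OOOW
After move 4 (F): F=RGGW U=WRWO R=WGBR D=YRYY L=OGOO
After move 5 (R): R=BWRG U=WGWW F=RRGY D=YBYY B=OBRB
After move 6 (U'): U=GWWW F=OGGY R=RRRG B=BWRB L=OBOO
Query: F face = OGGY

Answer: O G G Y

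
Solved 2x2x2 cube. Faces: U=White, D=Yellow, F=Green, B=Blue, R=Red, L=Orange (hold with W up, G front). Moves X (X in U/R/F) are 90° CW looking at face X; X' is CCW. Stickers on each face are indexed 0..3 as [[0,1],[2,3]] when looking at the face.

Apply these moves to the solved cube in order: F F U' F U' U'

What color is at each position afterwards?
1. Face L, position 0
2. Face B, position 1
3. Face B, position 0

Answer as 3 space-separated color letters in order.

After move 1 (F): F=GGGG U=WWOO R=WRWR D=RRYY L=OYOY
After move 2 (F): F=GGGG U=WWYY R=OROR D=WWYY L=OROR
After move 3 (U'): U=WYWY F=ORGG R=GGOR B=ORBB L=BBOR
After move 4 (F): F=GOGR U=WYRB R=WGYR D=OGYY L=BWOW
After move 5 (U'): U=YBWR F=BWGR R=GOYR B=WGBB L=OROW
After move 6 (U'): U=BRYW F=ORGR R=BWYR B=GOBB L=WGOW
Query 1: L[0] = W
Query 2: B[1] = O
Query 3: B[0] = G

Answer: W O G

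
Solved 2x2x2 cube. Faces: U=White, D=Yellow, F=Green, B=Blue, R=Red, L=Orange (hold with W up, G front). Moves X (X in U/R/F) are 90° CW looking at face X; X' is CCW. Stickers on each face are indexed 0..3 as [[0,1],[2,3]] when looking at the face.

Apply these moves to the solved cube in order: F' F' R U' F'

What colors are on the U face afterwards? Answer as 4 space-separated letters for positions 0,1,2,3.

Answer: G G G R

Derivation:
After move 1 (F'): F=GGGG U=WWRR R=YRYR D=OOYY L=OWOW
After move 2 (F'): F=GGGG U=WWYY R=OROR D=WWYY L=OROR
After move 3 (R): R=OORR U=WGYG F=GWGY D=WBYB B=YBWB
After move 4 (U'): U=GGWY F=ORGY R=GWRR B=OOWB L=YBOR
After move 5 (F'): F=RYOG U=GGGR R=BWWR D=BRYB L=YYOW
Query: U face = GGGR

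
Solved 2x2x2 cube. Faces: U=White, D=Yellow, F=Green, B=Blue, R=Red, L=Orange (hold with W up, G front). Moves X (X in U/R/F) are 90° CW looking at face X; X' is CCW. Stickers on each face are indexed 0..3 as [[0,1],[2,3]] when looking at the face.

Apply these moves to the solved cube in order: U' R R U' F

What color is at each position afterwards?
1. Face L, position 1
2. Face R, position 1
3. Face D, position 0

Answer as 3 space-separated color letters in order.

Answer: Y B G

Derivation:
After move 1 (U'): U=WWWW F=OOGG R=GGRR B=RRBB L=BBOO
After move 2 (R): R=RGRG U=WOWG F=OYGY D=YBYR B=WRWB
After move 3 (R): R=RRGG U=WYWY F=OBGR D=YWYW B=GROB
After move 4 (U'): U=YYWW F=BBGR R=OBGG B=RROB L=GROO
After move 5 (F): F=GBRB U=YYOR R=WBWG D=GOYW L=GYOW
Query 1: L[1] = Y
Query 2: R[1] = B
Query 3: D[0] = G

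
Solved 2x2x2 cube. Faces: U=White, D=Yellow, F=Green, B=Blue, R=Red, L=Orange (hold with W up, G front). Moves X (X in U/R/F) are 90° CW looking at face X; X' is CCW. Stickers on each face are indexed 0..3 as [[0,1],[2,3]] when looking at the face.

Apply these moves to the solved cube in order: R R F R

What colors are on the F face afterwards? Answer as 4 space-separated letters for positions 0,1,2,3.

After move 1 (R): R=RRRR U=WGWG F=GYGY D=YBYB B=WBWB
After move 2 (R): R=RRRR U=WYWY F=GBGB D=YWYW B=GBGB
After move 3 (F): F=GGBB U=WYOO R=WRYR D=RRYW L=OYOW
After move 4 (R): R=YWRR U=WGOB F=GRBW D=RGYG B=OBYB
Query: F face = GRBW

Answer: G R B W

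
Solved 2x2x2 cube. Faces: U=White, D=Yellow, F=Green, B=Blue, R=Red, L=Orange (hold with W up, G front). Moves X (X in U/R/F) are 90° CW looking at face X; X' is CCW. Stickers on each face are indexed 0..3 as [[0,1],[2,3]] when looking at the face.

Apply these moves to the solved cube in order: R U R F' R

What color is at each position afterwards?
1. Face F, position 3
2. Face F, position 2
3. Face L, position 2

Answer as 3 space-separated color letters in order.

After move 1 (R): R=RRRR U=WGWG F=GYGY D=YBYB B=WBWB
After move 2 (U): U=WWGG F=RRGY R=WBRR B=OOWB L=GYOO
After move 3 (R): R=RWRB U=WRGY F=RBGB D=YWYO B=GOWB
After move 4 (F'): F=BBRG U=WRRR R=WWYB D=YOYO L=GYOG
After move 5 (R): R=YWBW U=WBRG F=BORO D=YWYG B=RORB
Query 1: F[3] = O
Query 2: F[2] = R
Query 3: L[2] = O

Answer: O R O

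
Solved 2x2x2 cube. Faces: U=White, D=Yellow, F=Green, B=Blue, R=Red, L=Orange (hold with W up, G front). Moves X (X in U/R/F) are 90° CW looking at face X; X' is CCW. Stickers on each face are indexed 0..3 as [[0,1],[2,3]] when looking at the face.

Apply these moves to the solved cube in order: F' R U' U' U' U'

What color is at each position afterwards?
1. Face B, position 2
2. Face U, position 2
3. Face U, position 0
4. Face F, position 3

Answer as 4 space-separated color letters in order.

After move 1 (F'): F=GGGG U=WWRR R=YRYR D=OOYY L=OWOW
After move 2 (R): R=YYRR U=WGRG F=GOGY D=OBYB B=RBWB
After move 3 (U'): U=GGWR F=OWGY R=GORR B=YYWB L=RBOW
After move 4 (U'): U=GRGW F=RBGY R=OWRR B=GOWB L=YYOW
After move 5 (U'): U=RWGG F=YYGY R=RBRR B=OWWB L=GOOW
After move 6 (U'): U=WGRG F=GOGY R=YYRR B=RBWB L=OWOW
Query 1: B[2] = W
Query 2: U[2] = R
Query 3: U[0] = W
Query 4: F[3] = Y

Answer: W R W Y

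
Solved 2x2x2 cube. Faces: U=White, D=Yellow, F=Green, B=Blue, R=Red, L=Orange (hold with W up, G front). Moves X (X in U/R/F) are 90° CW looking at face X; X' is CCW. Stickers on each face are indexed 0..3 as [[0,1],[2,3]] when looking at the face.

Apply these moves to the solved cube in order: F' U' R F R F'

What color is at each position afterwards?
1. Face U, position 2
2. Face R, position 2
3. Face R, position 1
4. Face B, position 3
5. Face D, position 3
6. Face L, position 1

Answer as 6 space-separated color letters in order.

After move 1 (F'): F=GGGG U=WWRR R=YRYR D=OOYY L=OWOW
After move 2 (U'): U=WRWR F=OWGG R=GGYR B=YRBB L=BBOW
After move 3 (R): R=YGRG U=WWWG F=OOGY D=OBYY B=RRRB
After move 4 (F): F=GOYO U=WWWB R=WGGG D=RYYY L=BOOB
After move 5 (R): R=GWGG U=WOWO F=GYYY D=RRYR B=BRWB
After move 6 (F'): F=YYGY U=WOGG R=RWRG D=OBYR L=BOOW
Query 1: U[2] = G
Query 2: R[2] = R
Query 3: R[1] = W
Query 4: B[3] = B
Query 5: D[3] = R
Query 6: L[1] = O

Answer: G R W B R O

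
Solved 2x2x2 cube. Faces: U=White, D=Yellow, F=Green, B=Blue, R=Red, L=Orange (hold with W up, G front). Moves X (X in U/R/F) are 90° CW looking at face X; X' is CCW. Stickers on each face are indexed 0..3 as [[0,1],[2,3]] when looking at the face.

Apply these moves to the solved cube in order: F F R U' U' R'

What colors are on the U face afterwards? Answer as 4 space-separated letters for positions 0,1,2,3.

Answer: G W G G

Derivation:
After move 1 (F): F=GGGG U=WWOO R=WRWR D=RRYY L=OYOY
After move 2 (F): F=GGGG U=WWYY R=OROR D=WWYY L=OROR
After move 3 (R): R=OORR U=WGYG F=GWGY D=WBYB B=YBWB
After move 4 (U'): U=GGWY F=ORGY R=GWRR B=OOWB L=YBOR
After move 5 (U'): U=GYGW F=YBGY R=ORRR B=GWWB L=OOOR
After move 6 (R'): R=RROR U=GWGG F=YYGW D=WBYY B=BWBB
Query: U face = GWGG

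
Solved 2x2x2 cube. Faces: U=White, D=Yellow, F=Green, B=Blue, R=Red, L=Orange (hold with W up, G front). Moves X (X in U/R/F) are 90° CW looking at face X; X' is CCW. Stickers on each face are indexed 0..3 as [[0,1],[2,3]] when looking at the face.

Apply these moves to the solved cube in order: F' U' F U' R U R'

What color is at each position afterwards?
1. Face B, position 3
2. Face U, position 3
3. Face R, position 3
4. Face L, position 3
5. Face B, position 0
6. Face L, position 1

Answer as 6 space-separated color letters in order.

Answer: B Y R O W G

Derivation:
After move 1 (F'): F=GGGG U=WWRR R=YRYR D=OOYY L=OWOW
After move 2 (U'): U=WRWR F=OWGG R=GGYR B=YRBB L=BBOW
After move 3 (F): F=GOGW U=WRWB R=WGRR D=YGYY L=BOOO
After move 4 (U'): U=RBWW F=BOGW R=GORR B=WGBB L=YROO
After move 5 (R): R=RGRO U=ROWW F=BGGY D=YBYW B=WGBB
After move 6 (U): U=WRWO F=RGGY R=WGRO B=YRBB L=BGOO
After move 7 (R'): R=GOWR U=WBWY F=RRGO D=YGYY B=WRBB
Query 1: B[3] = B
Query 2: U[3] = Y
Query 3: R[3] = R
Query 4: L[3] = O
Query 5: B[0] = W
Query 6: L[1] = G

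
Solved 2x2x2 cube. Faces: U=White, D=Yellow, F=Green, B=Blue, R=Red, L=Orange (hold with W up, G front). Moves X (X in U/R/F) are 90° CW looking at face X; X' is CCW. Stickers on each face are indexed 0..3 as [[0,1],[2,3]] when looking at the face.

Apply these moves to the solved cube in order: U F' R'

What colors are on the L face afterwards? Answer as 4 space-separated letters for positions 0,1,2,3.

After move 1 (U): U=WWWW F=RRGG R=BBRR B=OOBB L=GGOO
After move 2 (F'): F=RGRG U=WWBR R=YBYR D=GOYY L=GWOW
After move 3 (R'): R=BRYY U=WBBO F=RWRR D=GGYG B=YOOB
Query: L face = GWOW

Answer: G W O W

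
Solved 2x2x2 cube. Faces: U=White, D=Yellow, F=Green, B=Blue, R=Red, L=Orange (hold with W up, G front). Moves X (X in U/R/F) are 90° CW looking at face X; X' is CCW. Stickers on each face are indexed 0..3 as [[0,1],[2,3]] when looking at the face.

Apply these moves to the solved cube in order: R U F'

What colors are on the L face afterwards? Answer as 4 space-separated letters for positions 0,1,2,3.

Answer: G G O G

Derivation:
After move 1 (R): R=RRRR U=WGWG F=GYGY D=YBYB B=WBWB
After move 2 (U): U=WWGG F=RRGY R=WBRR B=OOWB L=GYOO
After move 3 (F'): F=RYRG U=WWWR R=BBYR D=YOYB L=GGOG
Query: L face = GGOG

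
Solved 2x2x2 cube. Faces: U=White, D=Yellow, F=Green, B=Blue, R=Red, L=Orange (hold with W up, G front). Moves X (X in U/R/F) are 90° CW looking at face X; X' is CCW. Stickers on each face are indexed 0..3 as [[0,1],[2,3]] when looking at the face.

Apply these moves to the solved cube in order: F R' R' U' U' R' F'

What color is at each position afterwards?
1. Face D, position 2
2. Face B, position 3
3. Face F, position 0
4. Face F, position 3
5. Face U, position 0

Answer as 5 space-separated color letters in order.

Answer: Y B O G Y

Derivation:
After move 1 (F): F=GGGG U=WWOO R=WRWR D=RRYY L=OYOY
After move 2 (R'): R=RRWW U=WBOB F=GWGO D=RGYG B=YBRB
After move 3 (R'): R=RWRW U=WROY F=GBGB D=RWYO B=GBGB
After move 4 (U'): U=RYWO F=OYGB R=GBRW B=RWGB L=GBOY
After move 5 (U'): U=YORW F=GBGB R=OYRW B=GBGB L=RWOY
After move 6 (R'): R=YWOR U=YGRG F=GOGW D=RBYB B=OBWB
After move 7 (F'): F=OWGG U=YGYO R=BWRR D=WYYB L=RGOR
Query 1: D[2] = Y
Query 2: B[3] = B
Query 3: F[0] = O
Query 4: F[3] = G
Query 5: U[0] = Y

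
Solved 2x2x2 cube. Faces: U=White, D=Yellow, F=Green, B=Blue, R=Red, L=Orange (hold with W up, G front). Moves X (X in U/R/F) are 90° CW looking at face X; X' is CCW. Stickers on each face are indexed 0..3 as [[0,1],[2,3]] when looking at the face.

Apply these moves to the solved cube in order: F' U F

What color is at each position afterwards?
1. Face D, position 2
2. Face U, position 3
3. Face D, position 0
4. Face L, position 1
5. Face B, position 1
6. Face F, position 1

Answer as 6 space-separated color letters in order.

Answer: Y G Y O W Y

Derivation:
After move 1 (F'): F=GGGG U=WWRR R=YRYR D=OOYY L=OWOW
After move 2 (U): U=RWRW F=YRGG R=BBYR B=OWBB L=GGOW
After move 3 (F): F=GYGR U=RWWG R=RBWR D=YBYY L=GOOO
Query 1: D[2] = Y
Query 2: U[3] = G
Query 3: D[0] = Y
Query 4: L[1] = O
Query 5: B[1] = W
Query 6: F[1] = Y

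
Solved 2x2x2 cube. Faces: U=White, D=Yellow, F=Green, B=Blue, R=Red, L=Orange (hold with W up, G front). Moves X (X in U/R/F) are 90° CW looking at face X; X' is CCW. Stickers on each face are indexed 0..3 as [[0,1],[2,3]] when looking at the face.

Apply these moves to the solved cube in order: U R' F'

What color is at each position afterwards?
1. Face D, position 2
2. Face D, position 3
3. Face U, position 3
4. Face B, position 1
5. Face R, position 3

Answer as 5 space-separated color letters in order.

After move 1 (U): U=WWWW F=RRGG R=BBRR B=OOBB L=GGOO
After move 2 (R'): R=BRBR U=WBWO F=RWGW D=YRYG B=YOYB
After move 3 (F'): F=WWRG U=WBBB R=RRYR D=GOYG L=GOOW
Query 1: D[2] = Y
Query 2: D[3] = G
Query 3: U[3] = B
Query 4: B[1] = O
Query 5: R[3] = R

Answer: Y G B O R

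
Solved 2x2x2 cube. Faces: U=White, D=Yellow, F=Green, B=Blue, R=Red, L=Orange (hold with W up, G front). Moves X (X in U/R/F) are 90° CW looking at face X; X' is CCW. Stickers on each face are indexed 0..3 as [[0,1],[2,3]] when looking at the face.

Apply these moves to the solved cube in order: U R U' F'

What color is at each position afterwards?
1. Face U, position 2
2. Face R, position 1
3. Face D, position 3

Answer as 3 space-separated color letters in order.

Answer: R Y O

Derivation:
After move 1 (U): U=WWWW F=RRGG R=BBRR B=OOBB L=GGOO
After move 2 (R): R=RBRB U=WRWG F=RYGY D=YBYO B=WOWB
After move 3 (U'): U=RGWW F=GGGY R=RYRB B=RBWB L=WOOO
After move 4 (F'): F=GYGG U=RGRR R=BYYB D=OOYO L=WWOW
Query 1: U[2] = R
Query 2: R[1] = Y
Query 3: D[3] = O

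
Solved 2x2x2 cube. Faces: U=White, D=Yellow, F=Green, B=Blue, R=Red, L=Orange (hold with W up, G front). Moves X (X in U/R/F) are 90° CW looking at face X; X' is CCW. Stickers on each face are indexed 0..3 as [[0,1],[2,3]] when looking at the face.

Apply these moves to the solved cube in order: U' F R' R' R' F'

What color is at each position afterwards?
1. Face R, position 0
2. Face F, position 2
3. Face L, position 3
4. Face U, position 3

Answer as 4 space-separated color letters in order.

Answer: B G O R

Derivation:
After move 1 (U'): U=WWWW F=OOGG R=GGRR B=RRBB L=BBOO
After move 2 (F): F=GOGO U=WWOB R=WGWR D=RGYY L=BYOY
After move 3 (R'): R=GRWW U=WBOR F=GWGB D=ROYO B=YRGB
After move 4 (R'): R=RWGW U=WGOY F=GBGR D=RWYB B=OROB
After move 5 (R'): R=WWRG U=WOOO F=GGGY D=RBYR B=BRWB
After move 6 (F'): F=GYGG U=WOWR R=BWRG D=YYYR L=BOOO
Query 1: R[0] = B
Query 2: F[2] = G
Query 3: L[3] = O
Query 4: U[3] = R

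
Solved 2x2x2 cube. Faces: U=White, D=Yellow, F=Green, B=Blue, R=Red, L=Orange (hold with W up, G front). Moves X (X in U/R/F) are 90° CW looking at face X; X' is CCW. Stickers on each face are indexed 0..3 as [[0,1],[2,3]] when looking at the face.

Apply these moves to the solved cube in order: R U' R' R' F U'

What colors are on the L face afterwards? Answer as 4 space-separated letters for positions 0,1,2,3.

After move 1 (R): R=RRRR U=WGWG F=GYGY D=YBYB B=WBWB
After move 2 (U'): U=GGWW F=OOGY R=GYRR B=RRWB L=WBOO
After move 3 (R'): R=YRGR U=GWWR F=OGGW D=YOYY B=BRBB
After move 4 (R'): R=RRYG U=GBWB F=OWGR D=YGYW B=YROB
After move 5 (F): F=GORW U=GBOB R=WRBG D=YRYW L=WYOG
After move 6 (U'): U=BBGO F=WYRW R=GOBG B=WROB L=YROG
Query: L face = YROG

Answer: Y R O G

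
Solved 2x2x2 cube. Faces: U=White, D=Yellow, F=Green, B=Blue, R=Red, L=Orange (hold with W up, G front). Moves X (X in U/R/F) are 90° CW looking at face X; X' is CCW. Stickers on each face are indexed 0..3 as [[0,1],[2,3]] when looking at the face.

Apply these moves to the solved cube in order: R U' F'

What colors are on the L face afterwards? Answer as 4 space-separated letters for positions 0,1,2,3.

Answer: W W O W

Derivation:
After move 1 (R): R=RRRR U=WGWG F=GYGY D=YBYB B=WBWB
After move 2 (U'): U=GGWW F=OOGY R=GYRR B=RRWB L=WBOO
After move 3 (F'): F=OYOG U=GGGR R=BYYR D=BOYB L=WWOW
Query: L face = WWOW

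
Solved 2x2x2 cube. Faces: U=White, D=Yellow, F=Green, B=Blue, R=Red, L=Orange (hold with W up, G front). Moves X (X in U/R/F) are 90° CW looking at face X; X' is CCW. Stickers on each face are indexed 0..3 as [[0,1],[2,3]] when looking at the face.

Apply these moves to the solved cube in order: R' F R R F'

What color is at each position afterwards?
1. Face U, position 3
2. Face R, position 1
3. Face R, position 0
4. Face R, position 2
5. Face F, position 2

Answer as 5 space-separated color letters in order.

Answer: R B B R G

Derivation:
After move 1 (R'): R=RRRR U=WBWB F=GWGW D=YGYG B=YBYB
After move 2 (F): F=GGWW U=WBOO R=WRBR D=RRYG L=OYOG
After move 3 (R): R=BWRR U=WGOW F=GRWG D=RYYY B=OBBB
After move 4 (R): R=RBRW U=WROG F=GYWY D=RBYO B=WBGB
After move 5 (F'): F=YYGW U=WRRR R=BBRW D=YGYO L=OGOO
Query 1: U[3] = R
Query 2: R[1] = B
Query 3: R[0] = B
Query 4: R[2] = R
Query 5: F[2] = G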